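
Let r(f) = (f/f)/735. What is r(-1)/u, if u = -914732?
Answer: -1/672328020 ≈ -1.4874e-9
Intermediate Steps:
r(f) = 1/735 (r(f) = 1*(1/735) = 1/735)
r(-1)/u = (1/735)/(-914732) = (1/735)*(-1/914732) = -1/672328020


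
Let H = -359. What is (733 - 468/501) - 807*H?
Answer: 48504326/167 ≈ 2.9045e+5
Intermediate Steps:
(733 - 468/501) - 807*H = (733 - 468/501) - 807*(-359) = (733 - 468/501) + 289713 = (733 - 1*156/167) + 289713 = (733 - 156/167) + 289713 = 122255/167 + 289713 = 48504326/167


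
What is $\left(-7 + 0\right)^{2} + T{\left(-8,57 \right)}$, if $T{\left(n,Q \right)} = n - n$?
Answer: $49$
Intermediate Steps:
$T{\left(n,Q \right)} = 0$
$\left(-7 + 0\right)^{2} + T{\left(-8,57 \right)} = \left(-7 + 0\right)^{2} + 0 = \left(-7\right)^{2} + 0 = 49 + 0 = 49$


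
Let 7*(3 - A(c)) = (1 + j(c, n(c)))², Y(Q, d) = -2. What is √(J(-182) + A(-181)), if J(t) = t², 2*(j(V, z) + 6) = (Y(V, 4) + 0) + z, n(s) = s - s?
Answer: √1622971/7 ≈ 181.99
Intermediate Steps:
n(s) = 0
j(V, z) = -7 + z/2 (j(V, z) = -6 + ((-2 + 0) + z)/2 = -6 + (-2 + z)/2 = -6 + (-1 + z/2) = -7 + z/2)
A(c) = -15/7 (A(c) = 3 - (1 + (-7 + (½)*0))²/7 = 3 - (1 + (-7 + 0))²/7 = 3 - (1 - 7)²/7 = 3 - ⅐*(-6)² = 3 - ⅐*36 = 3 - 36/7 = -15/7)
√(J(-182) + A(-181)) = √((-182)² - 15/7) = √(33124 - 15/7) = √(231853/7) = √1622971/7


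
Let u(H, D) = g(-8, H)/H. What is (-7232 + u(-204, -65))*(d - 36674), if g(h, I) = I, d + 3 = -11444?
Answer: 347962951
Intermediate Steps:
d = -11447 (d = -3 - 11444 = -11447)
u(H, D) = 1 (u(H, D) = H/H = 1)
(-7232 + u(-204, -65))*(d - 36674) = (-7232 + 1)*(-11447 - 36674) = -7231*(-48121) = 347962951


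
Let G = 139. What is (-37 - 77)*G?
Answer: -15846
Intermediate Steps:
(-37 - 77)*G = (-37 - 77)*139 = -114*139 = -15846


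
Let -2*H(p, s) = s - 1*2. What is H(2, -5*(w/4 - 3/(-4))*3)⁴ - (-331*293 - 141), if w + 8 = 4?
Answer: 397822305/4096 ≈ 97125.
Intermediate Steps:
w = -4 (w = -8 + 4 = -4)
H(p, s) = 1 - s/2 (H(p, s) = -(s - 1*2)/2 = -(s - 2)/2 = -(-2 + s)/2 = 1 - s/2)
H(2, -5*(w/4 - 3/(-4))*3)⁴ - (-331*293 - 141) = (1 - (-5*(-4/4 - 3/(-4)))*3/2)⁴ - (-331*293 - 141) = (1 - (-5*(-4*¼ - 3*(-¼)))*3/2)⁴ - (-96983 - 141) = (1 - (-5*(-1 + ¾))*3/2)⁴ - 1*(-97124) = (1 - (-5*(-¼))*3/2)⁴ + 97124 = (1 - 5*3/8)⁴ + 97124 = (1 - ½*15/4)⁴ + 97124 = (1 - 15/8)⁴ + 97124 = (-7/8)⁴ + 97124 = 2401/4096 + 97124 = 397822305/4096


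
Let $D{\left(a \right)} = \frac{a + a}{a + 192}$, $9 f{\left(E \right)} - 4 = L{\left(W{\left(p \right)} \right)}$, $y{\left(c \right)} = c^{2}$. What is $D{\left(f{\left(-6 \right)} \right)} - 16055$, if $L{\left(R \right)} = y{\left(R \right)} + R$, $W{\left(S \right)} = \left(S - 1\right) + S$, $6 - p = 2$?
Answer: $- \frac{2392185}{149} \approx -16055.0$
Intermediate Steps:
$p = 4$ ($p = 6 - 2 = 4$)
$W{\left(S \right)} = -1 + 2 S$ ($W{\left(S \right)} = \left(-1 + S\right) + S = -1 + 2 S$)
$L{\left(R \right)} = R + R^{2}$ ($L{\left(R \right)} = R^{2} + R = R + R^{2}$)
$f{\left(E \right)} = \frac{20}{3}$ ($f{\left(E \right)} = \frac{4}{9} + \frac{\left(-1 + 2 \cdot 4\right) \left(1 + \left(-1 + 2 \cdot 4\right)\right)}{9} = \frac{4}{9} + \frac{\left(-1 + 8\right) \left(1 + \left(-1 + 8\right)\right)}{9} = \frac{4}{9} + \frac{7 \left(1 + 7\right)}{9} = \frac{4}{9} + \frac{7 \cdot 8}{9} = \frac{4}{9} + \frac{1}{9} \cdot 56 = \frac{4}{9} + \frac{56}{9} = \frac{20}{3}$)
$D{\left(a \right)} = \frac{2 a}{192 + a}$
$D{\left(f{\left(-6 \right)} \right)} - 16055 = 2 \cdot \frac{20}{3} \frac{1}{192 + \frac{20}{3}} - 16055 = 2 \cdot \frac{20}{3} \frac{1}{\frac{596}{3}} - 16055 = 2 \cdot \frac{20}{3} \cdot \frac{3}{596} - 16055 = \frac{10}{149} - 16055 = - \frac{2392185}{149}$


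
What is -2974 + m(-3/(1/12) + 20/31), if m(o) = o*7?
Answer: -99866/31 ≈ -3221.5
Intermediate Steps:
m(o) = 7*o
-2974 + m(-3/(1/12) + 20/31) = -2974 + 7*(-3/(1/12) + 20/31) = -2974 + 7*(-3/1/12 + 20*(1/31)) = -2974 + 7*(-3*12 + 20/31) = -2974 + 7*(-36 + 20/31) = -2974 + 7*(-1096/31) = -2974 - 7672/31 = -99866/31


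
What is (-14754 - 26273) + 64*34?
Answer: -38851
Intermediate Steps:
(-14754 - 26273) + 64*34 = -41027 + 2176 = -38851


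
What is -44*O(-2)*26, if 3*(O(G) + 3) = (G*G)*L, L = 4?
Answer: -8008/3 ≈ -2669.3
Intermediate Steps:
O(G) = -3 + 4*G²/3 (O(G) = -3 + ((G*G)*4)/3 = -3 + (G²*4)/3 = -3 + (4*G²)/3 = -3 + 4*G²/3)
-44*O(-2)*26 = -44*(-3 + (4/3)*(-2)²)*26 = -44*(-3 + (4/3)*4)*26 = -44*(-3 + 16/3)*26 = -44*7/3*26 = -308/3*26 = -8008/3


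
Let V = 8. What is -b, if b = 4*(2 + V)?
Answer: -40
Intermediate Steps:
b = 40 (b = 4*(2 + 8) = 4*10 = 40)
-b = -1*40 = -40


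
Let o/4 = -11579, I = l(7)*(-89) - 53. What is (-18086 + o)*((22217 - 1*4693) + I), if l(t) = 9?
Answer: -1073581340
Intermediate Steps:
I = -854 (I = 9*(-89) - 53 = -801 - 53 = -854)
o = -46316 (o = 4*(-11579) = -46316)
(-18086 + o)*((22217 - 1*4693) + I) = (-18086 - 46316)*((22217 - 1*4693) - 854) = -64402*((22217 - 4693) - 854) = -64402*(17524 - 854) = -64402*16670 = -1073581340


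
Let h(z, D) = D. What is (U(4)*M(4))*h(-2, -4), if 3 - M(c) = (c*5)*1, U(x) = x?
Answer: 272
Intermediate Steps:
M(c) = 3 - 5*c (M(c) = 3 - c*5 = 3 - 5*c)
(U(4)*M(4))*h(-2, -4) = (4*(3 - 5*4))*(-4) = (4*(3 - 20))*(-4) = (4*(-17))*(-4) = -68*(-4) = 272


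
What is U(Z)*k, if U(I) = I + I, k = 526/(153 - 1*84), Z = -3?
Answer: -1052/23 ≈ -45.739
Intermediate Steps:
k = 526/69 (k = 526/(153 - 84) = 526/69 ≈ 7.6232)
U(I) = 2*I
U(Z)*k = (2*(-3))*(526/69) = -6*526/69 = -1052/23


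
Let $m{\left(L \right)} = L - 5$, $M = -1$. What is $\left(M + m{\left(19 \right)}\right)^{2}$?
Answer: $169$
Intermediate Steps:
$m{\left(L \right)} = -5 + L$ ($m{\left(L \right)} = L - 5 = -5 + L$)
$\left(M + m{\left(19 \right)}\right)^{2} = \left(-1 + \left(-5 + 19\right)\right)^{2} = \left(-1 + 14\right)^{2} = 13^{2} = 169$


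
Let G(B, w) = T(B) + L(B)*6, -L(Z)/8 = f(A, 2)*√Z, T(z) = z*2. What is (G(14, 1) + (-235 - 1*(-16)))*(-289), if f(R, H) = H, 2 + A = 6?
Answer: 55199 + 27744*√14 ≈ 1.5901e+5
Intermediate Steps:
A = 4 (A = -2 + 6 = 4)
T(z) = 2*z
L(Z) = -16*√Z
G(B, w) = -96*√B + 2*B (G(B, w) = 2*B - 16*√B*6 = 2*B - 96*√B = -96*√B + 2*B)
(G(14, 1) + (-235 - 1*(-16)))*(-289) = ((-96*√14 + 2*14) + (-235 - 1*(-16)))*(-289) = ((-96*√14 + 28) + (-235 + 16))*(-289) = ((28 - 96*√14) - 219)*(-289) = (-191 - 96*√14)*(-289) = 55199 + 27744*√14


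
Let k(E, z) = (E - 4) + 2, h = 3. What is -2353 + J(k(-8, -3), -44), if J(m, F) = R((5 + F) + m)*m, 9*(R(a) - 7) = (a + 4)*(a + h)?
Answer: -4723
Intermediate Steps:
k(E, z) = -2 + E (k(E, z) = (-4 + E) + 2 = -2 + E)
R(a) = 7 + (3 + a)*(4 + a)/9 (R(a) = 7 + ((a + 4)*(a + 3))/9 = 7 + ((4 + a)*(3 + a))/9 = 7 + ((3 + a)*(4 + a))/9 = 7 + (3 + a)*(4 + a)/9)
J(m, F) = m*(110/9 + (5 + F + m)²/9 + 7*F/9 + 7*m/9) (J(m, F) = (25/3 + ((5 + F) + m)²/9 + 7*((5 + F) + m)/9)*m = (25/3 + (5 + F + m)²/9 + 7*(5 + F + m)/9)*m = (25/3 + (5 + F + m)²/9 + (35/9 + 7*F/9 + 7*m/9))*m = (110/9 + (5 + F + m)²/9 + 7*F/9 + 7*m/9)*m = m*(110/9 + (5 + F + m)²/9 + 7*F/9 + 7*m/9))
-2353 + J(k(-8, -3), -44) = -2353 + (-2 - 8)*(110 + (5 - 44 + (-2 - 8))² + 7*(-44) + 7*(-2 - 8))/9 = -2353 + (⅑)*(-10)*(110 + (5 - 44 - 10)² - 308 + 7*(-10)) = -2353 + (⅑)*(-10)*(110 + (-49)² - 308 - 70) = -2353 + (⅑)*(-10)*(110 + 2401 - 308 - 70) = -2353 + (⅑)*(-10)*2133 = -2353 - 2370 = -4723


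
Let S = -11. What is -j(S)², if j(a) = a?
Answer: -121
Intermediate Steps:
-j(S)² = -1*(-11)² = -1*121 = -121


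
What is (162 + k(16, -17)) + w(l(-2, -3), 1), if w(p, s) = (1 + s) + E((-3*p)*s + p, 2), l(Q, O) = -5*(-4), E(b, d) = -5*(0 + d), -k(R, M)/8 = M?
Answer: 290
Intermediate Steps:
k(R, M) = -8*M
E(b, d) = -5*d
l(Q, O) = 20
w(p, s) = -9 + s (w(p, s) = (1 + s) - 5*2 = (1 + s) - 10 = -9 + s)
(162 + k(16, -17)) + w(l(-2, -3), 1) = (162 - 8*(-17)) + (-9 + 1) = (162 + 136) - 8 = 298 - 8 = 290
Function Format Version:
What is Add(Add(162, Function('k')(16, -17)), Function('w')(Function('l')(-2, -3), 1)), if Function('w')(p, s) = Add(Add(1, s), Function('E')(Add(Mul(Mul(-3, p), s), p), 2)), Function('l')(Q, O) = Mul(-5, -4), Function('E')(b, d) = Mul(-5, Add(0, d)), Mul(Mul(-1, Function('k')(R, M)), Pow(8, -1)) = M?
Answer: 290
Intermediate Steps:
Function('k')(R, M) = Mul(-8, M)
Function('E')(b, d) = Mul(-5, d)
Function('l')(Q, O) = 20
Function('w')(p, s) = Add(-9, s) (Function('w')(p, s) = Add(Add(1, s), Mul(-5, 2)) = Add(Add(1, s), -10) = Add(-9, s))
Add(Add(162, Function('k')(16, -17)), Function('w')(Function('l')(-2, -3), 1)) = Add(Add(162, Mul(-8, -17)), Add(-9, 1)) = Add(Add(162, 136), -8) = Add(298, -8) = 290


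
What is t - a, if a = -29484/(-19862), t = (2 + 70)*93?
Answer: 66483234/9931 ≈ 6694.5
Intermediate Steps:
t = 6696 (t = 72*93 = 6696)
a = 14742/9931 (a = -29484*(-1/19862) = 14742/9931 ≈ 1.4844)
t - a = 6696 - 1*14742/9931 = 6696 - 14742/9931 = 66483234/9931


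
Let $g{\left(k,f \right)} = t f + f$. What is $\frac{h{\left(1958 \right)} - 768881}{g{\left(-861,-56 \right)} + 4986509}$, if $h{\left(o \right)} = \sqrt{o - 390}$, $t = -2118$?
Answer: $- \frac{768881}{5105061} + \frac{28 \sqrt{2}}{5105061} \approx -0.1506$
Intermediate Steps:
$g{\left(k,f \right)} = - 2117 f$ ($g{\left(k,f \right)} = - 2118 f + f = - 2117 f$)
$h{\left(o \right)} = \sqrt{-390 + o}$
$\frac{h{\left(1958 \right)} - 768881}{g{\left(-861,-56 \right)} + 4986509} = \frac{\sqrt{-390 + 1958} - 768881}{\left(-2117\right) \left(-56\right) + 4986509} = \frac{\sqrt{1568} - 768881}{118552 + 4986509} = \frac{28 \sqrt{2} - 768881}{5105061} = \left(-768881 + 28 \sqrt{2}\right) \frac{1}{5105061} = - \frac{768881}{5105061} + \frac{28 \sqrt{2}}{5105061}$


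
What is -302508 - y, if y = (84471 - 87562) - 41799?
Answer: -257618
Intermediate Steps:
y = -44890 (y = -3091 - 41799 = -44890)
-302508 - y = -302508 - 1*(-44890) = -302508 + 44890 = -257618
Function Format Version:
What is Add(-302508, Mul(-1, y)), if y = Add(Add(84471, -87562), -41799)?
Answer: -257618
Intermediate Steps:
y = -44890 (y = Add(-3091, -41799) = -44890)
Add(-302508, Mul(-1, y)) = Add(-302508, Mul(-1, -44890)) = Add(-302508, 44890) = -257618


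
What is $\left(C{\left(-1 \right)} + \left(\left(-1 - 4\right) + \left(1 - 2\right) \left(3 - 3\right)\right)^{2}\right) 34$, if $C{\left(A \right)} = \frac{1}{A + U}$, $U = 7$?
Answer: $\frac{2567}{3} \approx 855.67$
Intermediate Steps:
$C{\left(A \right)} = \frac{1}{7 + A}$ ($C{\left(A \right)} = \frac{1}{A + 7} = \frac{1}{7 + A}$)
$\left(C{\left(-1 \right)} + \left(\left(-1 - 4\right) + \left(1 - 2\right) \left(3 - 3\right)\right)^{2}\right) 34 = \left(\frac{1}{7 - 1} + \left(\left(-1 - 4\right) + \left(1 - 2\right) \left(3 - 3\right)\right)^{2}\right) 34 = \left(\frac{1}{6} + \left(-5 - 0\right)^{2}\right) 34 = \left(\frac{1}{6} + \left(-5 + 0\right)^{2}\right) 34 = \left(\frac{1}{6} + \left(-5\right)^{2}\right) 34 = \left(\frac{1}{6} + 25\right) 34 = \frac{151}{6} \cdot 34 = \frac{2567}{3}$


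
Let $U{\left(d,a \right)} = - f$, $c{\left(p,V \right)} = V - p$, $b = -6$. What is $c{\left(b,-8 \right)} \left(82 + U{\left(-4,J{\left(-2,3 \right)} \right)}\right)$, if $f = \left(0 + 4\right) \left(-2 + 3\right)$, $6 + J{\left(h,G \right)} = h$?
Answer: $-156$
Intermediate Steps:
$J{\left(h,G \right)} = -6 + h$
$f = 4$ ($f = 4 \cdot 1 = 4$)
$U{\left(d,a \right)} = -4$ ($U{\left(d,a \right)} = \left(-1\right) 4 = -4$)
$c{\left(b,-8 \right)} \left(82 + U{\left(-4,J{\left(-2,3 \right)} \right)}\right) = \left(-8 - -6\right) \left(82 - 4\right) = \left(-8 + 6\right) 78 = \left(-2\right) 78 = -156$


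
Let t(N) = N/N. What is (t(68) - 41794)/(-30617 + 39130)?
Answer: -41793/8513 ≈ -4.9093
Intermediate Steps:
t(N) = 1
(t(68) - 41794)/(-30617 + 39130) = (1 - 41794)/(-30617 + 39130) = -41793/8513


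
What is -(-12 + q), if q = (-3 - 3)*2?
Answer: 24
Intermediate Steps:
q = -12 (q = -6*2 = -12)
-(-12 + q) = -(-12 - 12) = -1*(-24) = 24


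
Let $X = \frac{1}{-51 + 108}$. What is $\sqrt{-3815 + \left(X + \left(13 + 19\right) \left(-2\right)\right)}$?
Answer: $\frac{i \sqrt{12602814}}{57} \approx 62.281 i$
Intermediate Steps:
$X = \frac{1}{57} \approx 0.017544$
$\sqrt{-3815 + \left(X + \left(13 + 19\right) \left(-2\right)\right)} = \sqrt{-3815 + \left(\frac{1}{57} + \left(13 + 19\right) \left(-2\right)\right)} = \sqrt{-3815 + \left(\frac{1}{57} + 32 \left(-2\right)\right)} = \sqrt{-3815 + \left(\frac{1}{57} - 64\right)} = \sqrt{-3815 - \frac{3647}{57}} = \sqrt{- \frac{221102}{57}} = \frac{i \sqrt{12602814}}{57}$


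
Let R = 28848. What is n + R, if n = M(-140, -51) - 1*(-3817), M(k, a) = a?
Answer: 32614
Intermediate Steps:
n = 3766 (n = -51 - 1*(-3817) = -51 + 3817 = 3766)
n + R = 3766 + 28848 = 32614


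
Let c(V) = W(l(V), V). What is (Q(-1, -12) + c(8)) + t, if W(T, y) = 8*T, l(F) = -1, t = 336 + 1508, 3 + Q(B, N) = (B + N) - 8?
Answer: 1812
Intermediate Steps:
Q(B, N) = -11 + B + N (Q(B, N) = -3 + ((B + N) - 8) = -3 + (-8 + B + N) = -11 + B + N)
t = 1844
c(V) = -8 (c(V) = 8*(-1) = -8)
(Q(-1, -12) + c(8)) + t = ((-11 - 1 - 12) - 8) + 1844 = (-24 - 8) + 1844 = -32 + 1844 = 1812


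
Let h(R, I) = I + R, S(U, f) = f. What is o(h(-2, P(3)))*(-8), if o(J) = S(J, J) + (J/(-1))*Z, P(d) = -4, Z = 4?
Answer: -144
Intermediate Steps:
o(J) = -3*J (o(J) = J + (J/(-1))*4 = J + (J*(-1))*4 = J - J*4 = J - 4*J = -3*J)
o(h(-2, P(3)))*(-8) = -3*(-4 - 2)*(-8) = -3*(-6)*(-8) = 18*(-8) = -144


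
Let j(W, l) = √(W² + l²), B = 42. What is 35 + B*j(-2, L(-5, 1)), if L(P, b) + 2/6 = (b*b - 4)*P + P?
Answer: 35 + 14*√877 ≈ 449.60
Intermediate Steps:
L(P, b) = -⅓ + P + P*(-4 + b²) (L(P, b) = -⅓ + ((b*b - 4)*P + P) = -⅓ + ((b² - 4)*P + P) = -⅓ + ((-4 + b²)*P + P) = -⅓ + (P*(-4 + b²) + P) = -⅓ + (P + P*(-4 + b²)) = -⅓ + P + P*(-4 + b²))
35 + B*j(-2, L(-5, 1)) = 35 + 42*√((-2)² + (-⅓ - 3*(-5) - 5*1²)²) = 35 + 42*√(4 + (-⅓ + 15 - 5*1)²) = 35 + 42*√(4 + (-⅓ + 15 - 5)²) = 35 + 42*√(4 + (29/3)²) = 35 + 42*√(4 + 841/9) = 35 + 42*√(877/9) = 35 + 42*(√877/3) = 35 + 14*√877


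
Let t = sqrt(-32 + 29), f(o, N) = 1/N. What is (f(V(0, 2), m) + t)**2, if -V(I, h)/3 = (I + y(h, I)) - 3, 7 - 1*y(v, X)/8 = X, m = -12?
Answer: (-1 + 12*I*sqrt(3))**2/144 ≈ -2.9931 - 0.28868*I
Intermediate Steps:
y(v, X) = 56 - 8*X
V(I, h) = -159 + 21*I (V(I, h) = -3*((I + (56 - 8*I)) - 3) = -3*((56 - 7*I) - 3) = -3*(53 - 7*I) = -159 + 21*I)
t = I*sqrt(3) (t = sqrt(-3) = I*sqrt(3) ≈ 1.732*I)
(f(V(0, 2), m) + t)**2 = (1/(-12) + I*sqrt(3))**2 = (-1/12 + I*sqrt(3))**2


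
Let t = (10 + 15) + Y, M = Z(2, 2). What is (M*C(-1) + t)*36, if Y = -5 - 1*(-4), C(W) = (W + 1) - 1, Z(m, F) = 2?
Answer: 792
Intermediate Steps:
C(W) = W (C(W) = (1 + W) - 1 = W)
M = 2
Y = -1 (Y = -5 + 4 = -1)
t = 24 (t = (10 + 15) - 1 = 25 - 1 = 24)
(M*C(-1) + t)*36 = (2*(-1) + 24)*36 = (-2 + 24)*36 = 22*36 = 792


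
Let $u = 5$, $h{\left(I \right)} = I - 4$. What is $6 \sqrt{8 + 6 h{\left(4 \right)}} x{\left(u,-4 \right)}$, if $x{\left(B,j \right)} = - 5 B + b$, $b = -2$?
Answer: $- 324 \sqrt{2} \approx -458.21$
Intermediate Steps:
$h{\left(I \right)} = -4 + I$
$x{\left(B,j \right)} = -2 - 5 B$ ($x{\left(B,j \right)} = - 5 B - 2 = -2 - 5 B$)
$6 \sqrt{8 + 6 h{\left(4 \right)}} x{\left(u,-4 \right)} = 6 \sqrt{8 + 6 \left(-4 + 4\right)} \left(-2 - 25\right) = 6 \sqrt{8 + 6 \cdot 0} \left(-2 - 25\right) = 6 \sqrt{8 + 0} \left(-27\right) = 6 \sqrt{8} \left(-27\right) = 6 \cdot 2 \sqrt{2} \left(-27\right) = 12 \sqrt{2} \left(-27\right) = - 324 \sqrt{2}$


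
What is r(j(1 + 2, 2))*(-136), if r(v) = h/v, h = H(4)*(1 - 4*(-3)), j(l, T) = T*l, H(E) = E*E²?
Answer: -56576/3 ≈ -18859.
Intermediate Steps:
H(E) = E³
h = 832 (h = 4³*(1 - 4*(-3)) = 64*(1 + 12) = 64*13 = 832)
r(v) = 832/v
r(j(1 + 2, 2))*(-136) = (832/((2*(1 + 2))))*(-136) = (832/((2*3)))*(-136) = (832/6)*(-136) = (832*(⅙))*(-136) = (416/3)*(-136) = -56576/3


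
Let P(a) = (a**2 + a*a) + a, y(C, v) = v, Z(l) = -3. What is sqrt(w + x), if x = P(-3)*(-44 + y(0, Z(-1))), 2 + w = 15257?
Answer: 5*sqrt(582) ≈ 120.62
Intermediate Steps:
w = 15255 (w = -2 + 15257 = 15255)
P(a) = a + 2*a**2 (P(a) = (a**2 + a**2) + a = 2*a**2 + a = a + 2*a**2)
x = -705 (x = (-3*(1 + 2*(-3)))*(-44 - 3) = -3*(1 - 6)*(-47) = -3*(-5)*(-47) = 15*(-47) = -705)
sqrt(w + x) = sqrt(15255 - 705) = sqrt(14550) = 5*sqrt(582)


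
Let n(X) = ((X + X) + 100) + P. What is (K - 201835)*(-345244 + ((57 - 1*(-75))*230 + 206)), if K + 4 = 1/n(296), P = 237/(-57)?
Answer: 118581183881888/1867 ≈ 6.3514e+10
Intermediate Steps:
P = -79/19 (P = 237*(-1/57) = -79/19 ≈ -4.1579)
n(X) = 1821/19 + 2*X (n(X) = ((X + X) + 100) - 79/19 = (2*X + 100) - 79/19 = (100 + 2*X) - 79/19 = 1821/19 + 2*X)
K = -52257/13069 (K = -4 + 1/(1821/19 + 2*296) = -4 + 1/(1821/19 + 592) = -4 + 1/(13069/19) = -4 + 19/13069 = -52257/13069 ≈ -3.9985)
(K - 201835)*(-345244 + ((57 - 1*(-75))*230 + 206)) = (-52257/13069 - 201835)*(-345244 + ((57 - 1*(-75))*230 + 206)) = -2637833872*(-345244 + ((57 + 75)*230 + 206))/13069 = -2637833872*(-345244 + (132*230 + 206))/13069 = -2637833872*(-345244 + (30360 + 206))/13069 = -2637833872*(-345244 + 30566)/13069 = -2637833872/13069*(-314678) = 118581183881888/1867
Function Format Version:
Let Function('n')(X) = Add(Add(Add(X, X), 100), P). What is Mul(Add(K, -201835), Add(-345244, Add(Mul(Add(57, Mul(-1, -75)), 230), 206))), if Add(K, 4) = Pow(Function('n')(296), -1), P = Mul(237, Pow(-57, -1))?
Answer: Rational(118581183881888, 1867) ≈ 6.3514e+10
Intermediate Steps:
P = Rational(-79, 19) (P = Mul(237, Rational(-1, 57)) = Rational(-79, 19) ≈ -4.1579)
Function('n')(X) = Add(Rational(1821, 19), Mul(2, X)) (Function('n')(X) = Add(Add(Add(X, X), 100), Rational(-79, 19)) = Add(Add(Mul(2, X), 100), Rational(-79, 19)) = Add(Add(100, Mul(2, X)), Rational(-79, 19)) = Add(Rational(1821, 19), Mul(2, X)))
K = Rational(-52257, 13069) (K = Add(-4, Pow(Add(Rational(1821, 19), Mul(2, 296)), -1)) = Add(-4, Pow(Add(Rational(1821, 19), 592), -1)) = Add(-4, Pow(Rational(13069, 19), -1)) = Add(-4, Rational(19, 13069)) = Rational(-52257, 13069) ≈ -3.9985)
Mul(Add(K, -201835), Add(-345244, Add(Mul(Add(57, Mul(-1, -75)), 230), 206))) = Mul(Add(Rational(-52257, 13069), -201835), Add(-345244, Add(Mul(Add(57, Mul(-1, -75)), 230), 206))) = Mul(Rational(-2637833872, 13069), Add(-345244, Add(Mul(Add(57, 75), 230), 206))) = Mul(Rational(-2637833872, 13069), Add(-345244, Add(Mul(132, 230), 206))) = Mul(Rational(-2637833872, 13069), Add(-345244, Add(30360, 206))) = Mul(Rational(-2637833872, 13069), Add(-345244, 30566)) = Mul(Rational(-2637833872, 13069), -314678) = Rational(118581183881888, 1867)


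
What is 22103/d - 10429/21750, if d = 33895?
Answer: 25449859/147443250 ≈ 0.17261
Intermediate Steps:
22103/d - 10429/21750 = 22103/33895 - 10429/21750 = 25449859/147443250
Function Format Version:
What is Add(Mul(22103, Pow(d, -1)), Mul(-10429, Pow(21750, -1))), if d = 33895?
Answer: Rational(25449859, 147443250) ≈ 0.17261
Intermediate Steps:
Add(Mul(22103, Pow(d, -1)), Mul(-10429, Pow(21750, -1))) = Add(Mul(22103, Pow(33895, -1)), Mul(-10429, Pow(21750, -1))) = Add(Mul(22103, Rational(1, 33895)), Mul(-10429, Rational(1, 21750))) = Add(Rational(22103, 33895), Rational(-10429, 21750)) = Rational(25449859, 147443250)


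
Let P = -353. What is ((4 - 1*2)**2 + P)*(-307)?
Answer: 107143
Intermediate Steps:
((4 - 1*2)**2 + P)*(-307) = ((4 - 1*2)**2 - 353)*(-307) = ((4 - 2)**2 - 353)*(-307) = (2**2 - 353)*(-307) = (4 - 353)*(-307) = -349*(-307) = 107143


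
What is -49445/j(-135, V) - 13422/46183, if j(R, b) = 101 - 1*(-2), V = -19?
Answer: -2284900901/4756849 ≈ -480.34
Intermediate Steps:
j(R, b) = 103 (j(R, b) = 101 + 2 = 103)
-49445/j(-135, V) - 13422/46183 = -49445/103 - 13422/46183 = -2284900901/4756849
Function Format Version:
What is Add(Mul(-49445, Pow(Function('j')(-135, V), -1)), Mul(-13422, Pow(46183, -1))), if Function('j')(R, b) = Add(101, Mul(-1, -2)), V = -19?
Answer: Rational(-2284900901, 4756849) ≈ -480.34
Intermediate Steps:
Function('j')(R, b) = 103 (Function('j')(R, b) = Add(101, 2) = 103)
Add(Mul(-49445, Pow(Function('j')(-135, V), -1)), Mul(-13422, Pow(46183, -1))) = Add(Mul(-49445, Pow(103, -1)), Mul(-13422, Pow(46183, -1))) = Add(Mul(-49445, Rational(1, 103)), Mul(-13422, Rational(1, 46183))) = Add(Rational(-49445, 103), Rational(-13422, 46183)) = Rational(-2284900901, 4756849)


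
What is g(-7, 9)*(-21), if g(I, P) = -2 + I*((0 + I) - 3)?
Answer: -1428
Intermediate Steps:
g(I, P) = -2 + I*(-3 + I) (g(I, P) = -2 + I*(I - 3) = -2 + I*(-3 + I))
g(-7, 9)*(-21) = (-2 + (-7)**2 - 3*(-7))*(-21) = (-2 + 49 + 21)*(-21) = 68*(-21) = -1428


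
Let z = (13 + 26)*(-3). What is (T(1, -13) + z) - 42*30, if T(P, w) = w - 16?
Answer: -1406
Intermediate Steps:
T(P, w) = -16 + w
z = -117 (z = 39*(-3) = -117)
(T(1, -13) + z) - 42*30 = ((-16 - 13) - 117) - 42*30 = (-29 - 117) - 1260 = -146 - 1260 = -1406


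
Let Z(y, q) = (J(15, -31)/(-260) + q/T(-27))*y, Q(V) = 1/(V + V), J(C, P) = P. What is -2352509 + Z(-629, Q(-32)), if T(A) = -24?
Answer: -234882027061/99840 ≈ -2.3526e+6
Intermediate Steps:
Q(V) = 1/(2*V)
Z(y, q) = y*(31/260 - q/24) (Z(y, q) = (-31/(-260) + q/(-24))*y = (-31*(-1/260) + q*(-1/24))*y = (31/260 - q/24)*y = y*(31/260 - q/24))
-2352509 + Z(-629, Q(-32)) = -2352509 + (1/1560)*(-629)*(186 - 65/(2*(-32))) = -2352509 + (1/1560)*(-629)*(186 - 65*(-1)/(2*32)) = -2352509 + (1/1560)*(-629)*(186 - 65*(-1/64)) = -2352509 + (1/1560)*(-629)*(186 + 65/64) = -2352509 + (1/1560)*(-629)*(11969/64) = -2352509 - 7528501/99840 = -234882027061/99840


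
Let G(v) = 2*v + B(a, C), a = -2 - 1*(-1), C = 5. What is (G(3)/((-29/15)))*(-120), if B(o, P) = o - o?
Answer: 10800/29 ≈ 372.41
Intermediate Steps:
a = -1 (a = -2 + 1 = -1)
B(o, P) = 0
G(v) = 2*v (G(v) = 2*v + 0 = 2*v)
(G(3)/((-29/15)))*(-120) = ((2*3)/((-29/15)))*(-120) = (6/((-29*1/15)))*(-120) = (6/(-29/15))*(-120) = (6*(-15/29))*(-120) = -90/29*(-120) = 10800/29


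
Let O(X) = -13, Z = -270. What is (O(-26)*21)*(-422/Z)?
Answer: -19201/45 ≈ -426.69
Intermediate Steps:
(O(-26)*21)*(-422/Z) = (-13*21)*(-422/(-270)) = -(-115206)*(-1)/270 = -273*211/135 = -19201/45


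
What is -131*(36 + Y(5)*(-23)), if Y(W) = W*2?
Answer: 25414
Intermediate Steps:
Y(W) = 2*W
-131*(36 + Y(5)*(-23)) = -131*(36 + (2*5)*(-23)) = -131*(36 + 10*(-23)) = -131*(36 - 230) = -131*(-194) = 25414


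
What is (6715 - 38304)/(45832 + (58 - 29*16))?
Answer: -31589/45426 ≈ -0.69539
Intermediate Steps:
(6715 - 38304)/(45832 + (58 - 29*16)) = -31589/(45832 + (58 - 464)) = -31589/(45832 - 406) = -31589/45426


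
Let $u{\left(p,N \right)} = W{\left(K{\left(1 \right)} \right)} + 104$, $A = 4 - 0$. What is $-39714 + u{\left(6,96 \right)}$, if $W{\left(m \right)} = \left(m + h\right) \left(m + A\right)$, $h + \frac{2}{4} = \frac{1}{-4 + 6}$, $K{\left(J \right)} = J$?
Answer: $-39605$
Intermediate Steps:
$h = 0$ ($h = - \frac{1}{2} + \frac{1}{-4 + 6} = - \frac{1}{2} + \frac{1}{2} = 0$)
$A = 4$ ($A = 4 + 0 = 4$)
$W{\left(m \right)} = m \left(4 + m\right)$ ($W{\left(m \right)} = \left(m + 0\right) \left(m + 4\right) = m \left(4 + m\right)$)
$u{\left(p,N \right)} = 109$ ($u{\left(p,N \right)} = 1 \left(4 + 1\right) + 104 = 1 \cdot 5 + 104 = 5 + 104 = 109$)
$-39714 + u{\left(6,96 \right)} = -39714 + 109 = -39605$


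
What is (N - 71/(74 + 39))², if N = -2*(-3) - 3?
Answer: 71824/12769 ≈ 5.6249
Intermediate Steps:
N = 3 (N = 6 - 3 = 3)
(N - 71/(74 + 39))² = (3 - 71/(74 + 39))² = (3 - 71/113)² = (268/113)² = 71824/12769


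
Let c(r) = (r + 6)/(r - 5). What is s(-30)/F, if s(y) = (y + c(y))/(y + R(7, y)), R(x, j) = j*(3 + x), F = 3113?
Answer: 171/5992525 ≈ 2.8536e-5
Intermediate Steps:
c(r) = (6 + r)/(-5 + r)
s(y) = (y + (6 + y)/(-5 + y))/(11*y) (s(y) = (y + (6 + y)/(-5 + y))/(y + y*(3 + 7)) = (y + (6 + y)/(-5 + y))/(y + y*10) = (y + (6 + y)/(-5 + y))/(y + 10*y) = (y + (6 + y)/(-5 + y))/((11*y)) = (y + (6 + y)/(-5 + y))*(1/(11*y)) = (y + (6 + y)/(-5 + y))/(11*y))
s(-30)/F = ((1/11)*(6 - 30 - 30*(-5 - 30))/(-30*(-5 - 30)))/3113 = ((1/11)*(-1/30)*(6 - 30 - 30*(-35))/(-35))*(1/3113) = ((1/11)*(-1/30)*(-1/35)*(6 - 30 + 1050))*(1/3113) = ((1/11)*(-1/30)*(-1/35)*1026)*(1/3113) = (171/1925)*(1/3113) = 171/5992525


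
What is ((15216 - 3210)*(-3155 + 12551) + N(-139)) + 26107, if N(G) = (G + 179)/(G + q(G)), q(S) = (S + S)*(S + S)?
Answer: 1740923238215/15429 ≈ 1.1283e+8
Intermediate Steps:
q(S) = 4*S² (q(S) = (2*S)*(2*S) = 4*S²)
N(G) = (179 + G)/(G + 4*G²) (N(G) = (G + 179)/(G + 4*G²) = (179 + G)/(G + 4*G²))
((15216 - 3210)*(-3155 + 12551) + N(-139)) + 26107 = ((15216 - 3210)*(-3155 + 12551) + (179 - 139)/((-139)*(1 + 4*(-139)))) + 26107 = (12006*9396 - 1/139*40/(1 - 556)) + 26107 = (112808376 - 1/139*40/(-555)) + 26107 = (112808376 - 1/139*(-1/555)*40) + 26107 = (112808376 + 8/15429) + 26107 = 1740520433312/15429 + 26107 = 1740923238215/15429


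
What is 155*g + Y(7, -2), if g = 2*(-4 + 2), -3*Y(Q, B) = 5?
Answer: -1865/3 ≈ -621.67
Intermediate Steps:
Y(Q, B) = -5/3 (Y(Q, B) = -1/3*5 = -5/3)
g = -4 (g = 2*(-2) = -4)
155*g + Y(7, -2) = 155*(-4) - 5/3 = -620 - 5/3 = -1865/3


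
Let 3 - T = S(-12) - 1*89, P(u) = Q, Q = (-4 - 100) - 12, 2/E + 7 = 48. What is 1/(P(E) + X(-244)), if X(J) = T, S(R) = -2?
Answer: -1/22 ≈ -0.045455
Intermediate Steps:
E = 2/41 (E = 2/(-7 + 48) = 2/41 ≈ 0.048781)
Q = -116 (Q = -104 - 12 = -116)
P(u) = -116
T = 94 (T = 3 - (-2 - 1*89) = 3 - (-2 - 89) = 3 - 1*(-91) = 3 + 91 = 94)
X(J) = 94
1/(P(E) + X(-244)) = 1/(-116 + 94) = 1/(-22) = -1/22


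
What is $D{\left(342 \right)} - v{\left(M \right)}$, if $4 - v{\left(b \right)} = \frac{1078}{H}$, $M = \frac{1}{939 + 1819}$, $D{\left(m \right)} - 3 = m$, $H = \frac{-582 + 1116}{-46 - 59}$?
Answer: $\frac{11484}{89} \approx 129.03$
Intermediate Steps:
$H = - \frac{178}{35}$ ($H = \frac{534}{-105} = 534 \left(- \frac{1}{105}\right) = - \frac{178}{35} \approx -5.0857$)
$D{\left(m \right)} = 3 + m$
$M = \frac{1}{2758} \approx 0.00036258$
$v{\left(b \right)} = \frac{19221}{89}$ ($v{\left(b \right)} = 4 - \frac{1078}{- \frac{178}{35}} = 4 - 1078 \left(- \frac{35}{178}\right) = 4 - - \frac{18865}{89} = 4 + \frac{18865}{89} = \frac{19221}{89}$)
$D{\left(342 \right)} - v{\left(M \right)} = \left(3 + 342\right) - \frac{19221}{89} = 345 - \frac{19221}{89} = \frac{11484}{89}$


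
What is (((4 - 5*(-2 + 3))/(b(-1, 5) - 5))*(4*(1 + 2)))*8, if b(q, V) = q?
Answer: 16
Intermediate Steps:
(((4 - 5*(-2 + 3))/(b(-1, 5) - 5))*(4*(1 + 2)))*8 = (((4 - 5*(-2 + 3))/(-1 - 5))*(4*(1 + 2)))*8 = (((4 - 5*1)/(-6))*(4*3))*8 = (((4 - 5)*(-⅙))*12)*8 = (-1*(-⅙)*12)*8 = ((⅙)*12)*8 = 2*8 = 16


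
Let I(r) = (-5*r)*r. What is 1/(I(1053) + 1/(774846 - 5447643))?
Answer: -4672797/25906196843866 ≈ -1.8037e-7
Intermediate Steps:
I(r) = -5*r**2
1/(I(1053) + 1/(774846 - 5447643)) = 1/(-5*1053**2 + 1/(774846 - 5447643)) = 1/(-5*1108809 + 1/(-4672797)) = 1/(-5544045 - 1/4672797) = 1/(-25906196843866/4672797) = -4672797/25906196843866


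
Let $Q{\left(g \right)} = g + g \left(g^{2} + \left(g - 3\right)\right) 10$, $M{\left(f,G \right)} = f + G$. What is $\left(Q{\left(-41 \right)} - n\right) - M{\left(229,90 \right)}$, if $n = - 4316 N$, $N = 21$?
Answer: $-580894$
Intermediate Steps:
$M{\left(f,G \right)} = G + f$
$n = -90636$ ($n = \left(-4316\right) 21 = -90636$)
$Q{\left(g \right)} = g + 10 g \left(-3 + g + g^{2}\right)$ ($Q{\left(g \right)} = g + g \left(g^{2} + \left(-3 + g\right)\right) 10 = g + g \left(-3 + g + g^{2}\right) 10 = g + 10 g \left(-3 + g + g^{2}\right)$)
$\left(Q{\left(-41 \right)} - n\right) - M{\left(229,90 \right)} = \left(- 41 \left(-29 + 10 \left(-41\right) + 10 \left(-41\right)^{2}\right) - -90636\right) - \left(90 + 229\right) = \left(- 41 \left(-29 - 410 + 10 \cdot 1681\right) + 90636\right) - 319 = \left(- 41 \left(-29 - 410 + 16810\right) + 90636\right) - 319 = \left(\left(-41\right) 16371 + 90636\right) - 319 = \left(-671211 + 90636\right) - 319 = -580575 - 319 = -580894$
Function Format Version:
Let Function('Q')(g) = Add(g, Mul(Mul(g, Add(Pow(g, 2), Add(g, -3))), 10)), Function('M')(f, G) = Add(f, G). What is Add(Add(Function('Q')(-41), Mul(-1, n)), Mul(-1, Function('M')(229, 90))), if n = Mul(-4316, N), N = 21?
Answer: -580894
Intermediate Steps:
Function('M')(f, G) = Add(G, f)
n = -90636 (n = Mul(-4316, 21) = -90636)
Function('Q')(g) = Add(g, Mul(10, g, Add(-3, g, Pow(g, 2)))) (Function('Q')(g) = Add(g, Mul(Mul(g, Add(Pow(g, 2), Add(-3, g))), 10)) = Add(g, Mul(Mul(g, Add(-3, g, Pow(g, 2))), 10)) = Add(g, Mul(10, g, Add(-3, g, Pow(g, 2)))))
Add(Add(Function('Q')(-41), Mul(-1, n)), Mul(-1, Function('M')(229, 90))) = Add(Add(Mul(-41, Add(-29, Mul(10, -41), Mul(10, Pow(-41, 2)))), Mul(-1, -90636)), Mul(-1, Add(90, 229))) = Add(Add(Mul(-41, Add(-29, -410, Mul(10, 1681))), 90636), Mul(-1, 319)) = Add(Add(Mul(-41, Add(-29, -410, 16810)), 90636), -319) = Add(Add(Mul(-41, 16371), 90636), -319) = Add(Add(-671211, 90636), -319) = Add(-580575, -319) = -580894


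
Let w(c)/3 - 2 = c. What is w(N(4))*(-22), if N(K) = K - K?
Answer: -132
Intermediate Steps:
N(K) = 0
w(c) = 6 + 3*c
w(N(4))*(-22) = (6 + 3*0)*(-22) = (6 + 0)*(-22) = 6*(-22) = -132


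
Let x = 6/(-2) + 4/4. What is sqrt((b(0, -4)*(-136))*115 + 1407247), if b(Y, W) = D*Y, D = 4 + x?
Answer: sqrt(1407247) ≈ 1186.3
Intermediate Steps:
x = -2 (x = 6*(-1/2) + 4*(1/4) = -3 + 1 = -2)
D = 2 (D = 4 - 2 = 2)
b(Y, W) = 2*Y
sqrt((b(0, -4)*(-136))*115 + 1407247) = sqrt(((2*0)*(-136))*115 + 1407247) = sqrt((0*(-136))*115 + 1407247) = sqrt(0*115 + 1407247) = sqrt(0 + 1407247) = sqrt(1407247)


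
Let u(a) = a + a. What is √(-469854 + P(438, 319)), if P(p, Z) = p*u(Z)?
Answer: I*√190410 ≈ 436.36*I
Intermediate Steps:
u(a) = 2*a
P(p, Z) = 2*Z*p (P(p, Z) = p*(2*Z) = 2*Z*p)
√(-469854 + P(438, 319)) = √(-469854 + 2*319*438) = √(-469854 + 279444) = √(-190410) = I*√190410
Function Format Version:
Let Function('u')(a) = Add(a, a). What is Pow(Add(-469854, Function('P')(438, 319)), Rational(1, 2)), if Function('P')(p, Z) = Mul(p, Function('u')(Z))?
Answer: Mul(I, Pow(190410, Rational(1, 2))) ≈ Mul(436.36, I)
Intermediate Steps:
Function('u')(a) = Mul(2, a)
Function('P')(p, Z) = Mul(2, Z, p) (Function('P')(p, Z) = Mul(p, Mul(2, Z)) = Mul(2, Z, p))
Pow(Add(-469854, Function('P')(438, 319)), Rational(1, 2)) = Pow(Add(-469854, Mul(2, 319, 438)), Rational(1, 2)) = Pow(Add(-469854, 279444), Rational(1, 2)) = Pow(-190410, Rational(1, 2)) = Mul(I, Pow(190410, Rational(1, 2)))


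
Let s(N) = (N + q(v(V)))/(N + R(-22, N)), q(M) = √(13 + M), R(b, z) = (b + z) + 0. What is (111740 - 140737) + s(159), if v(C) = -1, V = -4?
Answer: -8582953/296 + √3/148 ≈ -28996.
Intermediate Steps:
R(b, z) = b + z
s(N) = (N + 2*√3)/(-22 + 2*N) (s(N) = (N + √(13 - 1))/(N + (-22 + N)) = (N + √12)/(-22 + 2*N) = (N + 2*√3)/(-22 + 2*N))
(111740 - 140737) + s(159) = (111740 - 140737) + (√3 + (½)*159)/(-11 + 159) = -28997 + (√3 + 159/2)/148 = -28997 + (159/2 + √3)/148 = -28997 + (159/296 + √3/148) = -8582953/296 + √3/148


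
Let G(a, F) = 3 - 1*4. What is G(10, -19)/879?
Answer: -1/879 ≈ -0.0011377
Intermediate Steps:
G(a, F) = -1 (G(a, F) = 3 - 4 = -1)
G(10, -19)/879 = -1/879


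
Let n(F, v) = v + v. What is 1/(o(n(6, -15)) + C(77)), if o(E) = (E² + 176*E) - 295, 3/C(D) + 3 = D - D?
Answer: -1/4676 ≈ -0.00021386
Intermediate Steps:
n(F, v) = 2*v
C(D) = -1 (C(D) = 3/(-3 + (D - D)) = 3/(-3 + 0) = 3/(-3) = 3*(-⅓) = -1)
o(E) = -295 + E² + 176*E
1/(o(n(6, -15)) + C(77)) = 1/((-295 + (2*(-15))² + 176*(2*(-15))) - 1) = 1/((-295 + (-30)² + 176*(-30)) - 1) = 1/((-295 + 900 - 5280) - 1) = 1/(-4675 - 1) = 1/(-4676) = -1/4676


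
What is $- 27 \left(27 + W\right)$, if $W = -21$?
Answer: $-162$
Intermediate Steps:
$- 27 \left(27 + W\right) = - 27 \left(27 - 21\right) = \left(-27\right) 6 = -162$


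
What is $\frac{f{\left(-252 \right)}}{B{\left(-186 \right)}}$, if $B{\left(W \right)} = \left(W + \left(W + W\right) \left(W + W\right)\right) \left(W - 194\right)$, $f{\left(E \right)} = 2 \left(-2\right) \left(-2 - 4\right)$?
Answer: $- \frac{1}{2188135} \approx -4.5701 \cdot 10^{-7}$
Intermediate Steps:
$f{\left(E \right)} = 24$ ($f{\left(E \right)} = \left(-4\right) \left(-6\right) = 24$)
$B{\left(W \right)} = \left(-194 + W\right) \left(W + 4 W^{2}\right)$ ($B{\left(W \right)} = \left(W + 2 W 2 W\right) \left(-194 + W\right) = \left(W + 4 W^{2}\right) \left(-194 + W\right) = \left(-194 + W\right) \left(W + 4 W^{2}\right)$)
$\frac{f{\left(-252 \right)}}{B{\left(-186 \right)}} = \frac{24}{\left(-186\right) \left(-194 - -144150 + 4 \left(-186\right)^{2}\right)} = \frac{24}{\left(-186\right) \left(-194 + 144150 + 4 \cdot 34596\right)} = \frac{24}{\left(-186\right) \left(-194 + 144150 + 138384\right)} = \frac{24}{\left(-186\right) 282340} = \frac{24}{-52515240} = 24 \left(- \frac{1}{52515240}\right) = - \frac{1}{2188135}$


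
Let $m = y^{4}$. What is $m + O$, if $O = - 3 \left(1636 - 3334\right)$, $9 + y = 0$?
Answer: $11655$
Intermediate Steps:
$y = -9$ ($y = -9 + 0 = -9$)
$O = 5094$ ($O = - 3 \left(1636 - 3334\right) = \left(-3\right) \left(-1698\right) = 5094$)
$m = 6561$ ($m = \left(-9\right)^{4} = 6561$)
$m + O = 6561 + 5094 = 11655$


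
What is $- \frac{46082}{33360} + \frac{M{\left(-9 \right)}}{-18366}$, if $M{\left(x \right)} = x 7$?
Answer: $- \frac{70353361}{51057480} \approx -1.3779$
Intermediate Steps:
$M{\left(x \right)} = 7 x$
$- \frac{46082}{33360} + \frac{M{\left(-9 \right)}}{-18366} = - \frac{46082}{33360} + \frac{7 \left(-9\right)}{-18366} = \left(-46082\right) \frac{1}{33360} - - \frac{21}{6122} = - \frac{23041}{16680} + \frac{21}{6122} = - \frac{70353361}{51057480}$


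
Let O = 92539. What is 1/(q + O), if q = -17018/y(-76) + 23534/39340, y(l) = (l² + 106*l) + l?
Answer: 827545/76586659382 ≈ 1.0805e-5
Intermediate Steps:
y(l) = l² + 107*l
q = 6472627/827545 (q = -17018*(-1/(76*(107 - 76))) + 23534/39340 = -17018/((-76*31)) + 23534*(1/39340) = -17018/(-2356) + 1681/2810 = -17018*(-1/2356) + 1681/2810 = 8509/1178 + 1681/2810 = 6472627/827545 ≈ 7.8215)
1/(q + O) = 1/(6472627/827545 + 92539) = 1/(76586659382/827545) = 827545/76586659382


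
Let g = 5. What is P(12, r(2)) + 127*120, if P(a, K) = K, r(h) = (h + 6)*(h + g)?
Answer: 15296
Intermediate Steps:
r(h) = (5 + h)*(6 + h) (r(h) = (h + 6)*(h + 5) = (6 + h)*(5 + h) = (5 + h)*(6 + h))
P(12, r(2)) + 127*120 = (30 + 2² + 11*2) + 127*120 = (30 + 4 + 22) + 15240 = 56 + 15240 = 15296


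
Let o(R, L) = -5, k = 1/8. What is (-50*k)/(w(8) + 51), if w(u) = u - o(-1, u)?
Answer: -25/256 ≈ -0.097656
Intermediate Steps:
k = 1/8 ≈ 0.12500
w(u) = 5 + u (w(u) = u - 1*(-5) = u + 5 = 5 + u)
(-50*k)/(w(8) + 51) = (-50*1/8)/((5 + 8) + 51) = -25/(4*(13 + 51)) = -25/4/64 = -25/4*1/64 = -25/256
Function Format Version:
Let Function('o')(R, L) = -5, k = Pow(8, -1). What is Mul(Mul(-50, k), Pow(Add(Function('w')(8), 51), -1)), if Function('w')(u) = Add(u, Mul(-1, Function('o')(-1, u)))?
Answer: Rational(-25, 256) ≈ -0.097656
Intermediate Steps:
k = Rational(1, 8) ≈ 0.12500
Function('w')(u) = Add(5, u) (Function('w')(u) = Add(u, Mul(-1, -5)) = Add(u, 5) = Add(5, u))
Mul(Mul(-50, k), Pow(Add(Function('w')(8), 51), -1)) = Mul(Mul(-50, Rational(1, 8)), Pow(Add(Add(5, 8), 51), -1)) = Mul(Rational(-25, 4), Pow(Add(13, 51), -1)) = Mul(Rational(-25, 4), Pow(64, -1)) = Mul(Rational(-25, 4), Rational(1, 64)) = Rational(-25, 256)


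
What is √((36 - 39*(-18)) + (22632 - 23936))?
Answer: I*√566 ≈ 23.791*I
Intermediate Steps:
√((36 - 39*(-18)) + (22632 - 23936)) = √((36 + 702) - 1304) = √(738 - 1304) = √(-566) = I*√566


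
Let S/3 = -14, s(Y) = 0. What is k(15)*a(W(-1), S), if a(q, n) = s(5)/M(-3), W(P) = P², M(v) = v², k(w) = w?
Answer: 0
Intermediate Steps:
S = -42 (S = 3*(-14) = -42)
a(q, n) = 0 (a(q, n) = 0/((-3)²) = 0/9 = 0*(⅑) = 0)
k(15)*a(W(-1), S) = 15*0 = 0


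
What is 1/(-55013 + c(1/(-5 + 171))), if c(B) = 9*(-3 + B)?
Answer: -166/9136631 ≈ -1.8169e-5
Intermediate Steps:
c(B) = -27 + 9*B
1/(-55013 + c(1/(-5 + 171))) = 1/(-55013 + (-27 + 9/(-5 + 171))) = 1/(-55013 + (-27 + 9/166)) = 1/(-55013 - 4473/166) = 1/(-9136631/166) = -166/9136631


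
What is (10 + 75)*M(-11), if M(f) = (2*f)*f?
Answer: 20570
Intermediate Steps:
M(f) = 2*f²
(10 + 75)*M(-11) = (10 + 75)*(2*(-11)²) = 85*(2*121) = 85*242 = 20570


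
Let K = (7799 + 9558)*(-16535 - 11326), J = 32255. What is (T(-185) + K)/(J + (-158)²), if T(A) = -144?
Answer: -161194507/19073 ≈ -8451.5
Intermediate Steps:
K = -483583377 (K = 17357*(-27861) = -483583377)
(T(-185) + K)/(J + (-158)²) = (-144 - 483583377)/(32255 + (-158)²) = -483583521/(32255 + 24964) = -483583521/57219 = -483583521*1/57219 = -161194507/19073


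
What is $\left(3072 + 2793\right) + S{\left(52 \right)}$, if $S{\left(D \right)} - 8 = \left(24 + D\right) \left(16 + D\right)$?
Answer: $11041$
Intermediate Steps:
$S{\left(D \right)} = 8 + \left(16 + D\right) \left(24 + D\right)$ ($S{\left(D \right)} = 8 + \left(24 + D\right) \left(16 + D\right) = 8 + \left(16 + D\right) \left(24 + D\right)$)
$\left(3072 + 2793\right) + S{\left(52 \right)} = \left(3072 + 2793\right) + \left(392 + 52^{2} + 40 \cdot 52\right) = 5865 + \left(392 + 2704 + 2080\right) = 5865 + 5176 = 11041$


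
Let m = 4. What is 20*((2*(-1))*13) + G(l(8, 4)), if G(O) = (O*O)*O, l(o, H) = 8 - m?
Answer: -456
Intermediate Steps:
l(o, H) = 4 (l(o, H) = 8 - 1*4 = 8 - 4 = 4)
G(O) = O³ (G(O) = O²*O = O³)
20*((2*(-1))*13) + G(l(8, 4)) = 20*((2*(-1))*13) + 4³ = 20*(-2*13) + 64 = 20*(-26) + 64 = -520 + 64 = -456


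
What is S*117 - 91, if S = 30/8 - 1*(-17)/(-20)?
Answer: 2483/10 ≈ 248.30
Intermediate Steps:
S = 29/10 (S = 30*(⅛) + 17*(-1/20) = 15/4 - 17/20 = 29/10 ≈ 2.9000)
S*117 - 91 = (29/10)*117 - 91 = 3393/10 - 91 = 2483/10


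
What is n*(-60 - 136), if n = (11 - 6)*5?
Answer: -4900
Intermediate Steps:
n = 25 (n = 5*5 = 25)
n*(-60 - 136) = 25*(-60 - 136) = 25*(-196) = -4900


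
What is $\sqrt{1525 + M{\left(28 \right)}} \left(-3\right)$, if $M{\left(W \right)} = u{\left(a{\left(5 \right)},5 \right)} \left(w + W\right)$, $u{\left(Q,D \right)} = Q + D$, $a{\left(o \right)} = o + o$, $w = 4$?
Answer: $- 3 \sqrt{2005} \approx -134.33$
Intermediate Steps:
$a{\left(o \right)} = 2 o$
$u{\left(Q,D \right)} = D + Q$
$M{\left(W \right)} = 60 + 15 W$ ($M{\left(W \right)} = \left(5 + 2 \cdot 5\right) \left(4 + W\right) = \left(5 + 10\right) \left(4 + W\right) = 15 \left(4 + W\right) = 60 + 15 W$)
$\sqrt{1525 + M{\left(28 \right)}} \left(-3\right) = \sqrt{1525 + \left(60 + 15 \cdot 28\right)} \left(-3\right) = \sqrt{1525 + \left(60 + 420\right)} \left(-3\right) = \sqrt{1525 + 480} \left(-3\right) = \sqrt{2005} \left(-3\right) = - 3 \sqrt{2005}$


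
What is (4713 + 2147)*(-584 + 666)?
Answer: 562520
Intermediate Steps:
(4713 + 2147)*(-584 + 666) = 6860*82 = 562520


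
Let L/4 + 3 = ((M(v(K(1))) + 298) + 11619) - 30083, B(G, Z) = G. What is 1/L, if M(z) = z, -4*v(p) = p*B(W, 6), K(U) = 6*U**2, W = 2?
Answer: -1/72688 ≈ -1.3757e-5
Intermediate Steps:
v(p) = -p/2 (v(p) = -p*2/4 = -p/2)
L = -72688 (L = -12 + 4*(((-3*1**2 + 298) + 11619) - 30083) = -12 + 4*(((-3 + 298) + 11619) - 30083) = -12 + 4*((295 + 11619) - 30083) = -12 + 4*(11914 - 30083) = -12 + 4*(-18169) = -12 - 72676 = -72688)
1/L = 1/(-72688) = -1/72688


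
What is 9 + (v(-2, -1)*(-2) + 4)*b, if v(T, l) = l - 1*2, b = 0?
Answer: 9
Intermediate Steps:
v(T, l) = -2 + l (v(T, l) = l - 2 = -2 + l)
9 + (v(-2, -1)*(-2) + 4)*b = 9 + ((-2 - 1)*(-2) + 4)*0 = 9 + (-3*(-2) + 4)*0 = 9 + (6 + 4)*0 = 9 + 10*0 = 9 + 0 = 9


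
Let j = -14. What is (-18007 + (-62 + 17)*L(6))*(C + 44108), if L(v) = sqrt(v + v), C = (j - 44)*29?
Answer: -763964982 - 3818340*sqrt(3) ≈ -7.7058e+8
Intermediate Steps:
C = -1682 (C = (-14 - 44)*29 = -58*29 = -1682)
L(v) = sqrt(2)*sqrt(v) (L(v) = sqrt(2*v) = sqrt(2)*sqrt(v))
(-18007 + (-62 + 17)*L(6))*(C + 44108) = (-18007 + (-62 + 17)*(sqrt(2)*sqrt(6)))*(-1682 + 44108) = (-18007 - 90*sqrt(3))*42426 = -763964982 - 3818340*sqrt(3)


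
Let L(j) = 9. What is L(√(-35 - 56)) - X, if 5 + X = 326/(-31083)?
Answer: 435488/31083 ≈ 14.010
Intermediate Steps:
X = -155741/31083 (X = -5 + 326/(-31083) = -5 + 326*(-1/31083) = -5 - 326/31083 = -155741/31083 ≈ -5.0105)
L(√(-35 - 56)) - X = 9 - 1*(-155741/31083) = 9 + 155741/31083 = 435488/31083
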